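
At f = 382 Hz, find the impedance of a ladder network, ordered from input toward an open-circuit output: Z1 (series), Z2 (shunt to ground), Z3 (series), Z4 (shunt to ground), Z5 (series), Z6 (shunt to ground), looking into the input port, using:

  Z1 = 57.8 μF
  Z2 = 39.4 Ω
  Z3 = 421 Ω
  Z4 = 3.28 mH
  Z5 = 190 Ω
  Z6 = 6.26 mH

Step 1 — Angular frequency: ω = 2π·f = 2π·382 = 2400 rad/s.
Step 2 — Component impedances:
  Z1: Z = 1/(jωC) = -j/(ω·C) = 0 - j7.208 Ω
  Z2: Z = R = 39.4 Ω
  Z3: Z = R = 421 Ω
  Z4: Z = jωL = j·2400·0.00328 = 0 + j7.873 Ω
  Z5: Z = R = 190 Ω
  Z6: Z = jωL = j·2400·0.00626 = 0 + j15.03 Ω
Step 3 — Ladder network (open output): work backward from the far end, alternating series and parallel combinations. Z_in = 36.03 - j7.151 Ω = 36.73∠-11.2° Ω.

Z = 36.03 - j7.151 Ω = 36.73∠-11.2° Ω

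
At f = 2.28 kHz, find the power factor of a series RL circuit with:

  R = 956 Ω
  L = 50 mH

Step 1 — Angular frequency: ω = 2π·f = 2π·2280 = 1.433e+04 rad/s.
Step 2 — Component impedances:
  R: Z = R = 956 Ω
  L: Z = jωL = j·1.433e+04·0.05 = 0 + j716.3 Ω
Step 3 — Series combination: Z_total = R + L = 956 + j716.3 Ω = 1195∠36.8° Ω.
Step 4 — Power factor: PF = cos(φ) = Re(Z)/|Z| = 956/1194.6 = 0.8003.
Step 5 — Type: Im(Z) = 716.3 ⇒ lagging (phase φ = 36.8°).

PF = 0.8003 (lagging, φ = 36.8°)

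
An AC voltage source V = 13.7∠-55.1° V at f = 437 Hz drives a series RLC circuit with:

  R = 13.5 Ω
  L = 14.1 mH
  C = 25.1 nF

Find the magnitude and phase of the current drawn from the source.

Step 1 — Angular frequency: ω = 2π·f = 2π·437 = 2746 rad/s.
Step 2 — Component impedances:
  R: Z = R = 13.5 Ω
  L: Z = jωL = j·2746·0.0141 = 0 + j38.72 Ω
  C: Z = 1/(jωC) = -j/(ω·C) = 0 - j1.451e+04 Ω
Step 3 — Series combination: Z_total = R + L + C = 13.5 - j1.447e+04 Ω = 1.447e+04∠-89.9° Ω.
Step 4 — Source phasor: V = 13.7∠-55.1° V = 7.838 - j11.24 V.
Step 5 — Ohm's law: I = V / Z_total = (7.838 - j11.24) / (13.5 - j1.447e+04) = 0.0007769 + j0.0005409 A.
Step 6 — Convert to polar: |I| = 0.0009467 A, ∠I = 34.8°.

I = 0.0009467∠34.8° A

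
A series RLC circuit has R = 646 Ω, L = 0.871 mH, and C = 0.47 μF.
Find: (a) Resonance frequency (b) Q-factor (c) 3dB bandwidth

Step 1 — Resonance condition Im(Z)=0 gives ω₀ = 1/√(LC).
Step 2 — ω₀ = 1/√(0.000871·4.7e-07) = 4.942e+04 rad/s.
Step 3 — f₀ = ω₀/(2π) = 7866 Hz.
Step 4 — Series Q: Q = ω₀L/R = 4.942e+04·0.000871/646 = 0.06664.
Step 5 — 3dB bandwidth: Δω = ω₀/Q = 7.417e+05 rad/s; BW = Δω/(2π) = 1.18e+05 Hz.

(a) f₀ = 7866 Hz  (b) Q = 0.06664  (c) BW = 1.18e+05 Hz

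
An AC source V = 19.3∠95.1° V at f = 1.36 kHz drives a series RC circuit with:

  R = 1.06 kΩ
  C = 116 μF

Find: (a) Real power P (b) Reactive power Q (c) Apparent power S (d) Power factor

Step 1 — Angular frequency: ω = 2π·f = 2π·1360 = 8545 rad/s.
Step 2 — Component impedances:
  R: Z = R = 1060 Ω
  C: Z = 1/(jωC) = -j/(ω·C) = 0 - j1.009 Ω
Step 3 — Series combination: Z_total = R + C = 1060 - j1.009 Ω = 1060∠-0.1° Ω.
Step 4 — Source phasor: V = 19.3∠95.1° V = -1.716 + j19.22 V.
Step 5 — Current: I = V / Z = -0.001636 + j0.01813 A = 0.01821∠95.2° A.
Step 6 — Complex power: S = V·I* = 0.3514 - j0.0003344 VA.
Step 7 — Real power: P = Re(S) = 0.3514 W.
Step 8 — Reactive power: Q = Im(S) = -0.0003344 VAR.
Step 9 — Apparent power: |S| = 0.3514 VA.
Step 10 — Power factor: PF = P/|S| = 1 (leading).

(a) P = 0.3514 W  (b) Q = -0.0003344 VAR  (c) S = 0.3514 VA  (d) PF = 1 (leading)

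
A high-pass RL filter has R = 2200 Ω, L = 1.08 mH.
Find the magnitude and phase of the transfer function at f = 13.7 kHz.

Step 1 — Angular frequency: ω = 2π·1.37e+04 = 8.608e+04 rad/s.
Step 2 — Transfer function: H(jω) = jωL/(R + jωL).
Step 3 — Numerator jωL = j·92.97; denominator R + jωL = 2200 + j92.97.
Step 4 — H = 0.001782 + j0.04218.
Step 5 — Magnitude: |H| = 0.04222 (-27.5 dB); phase: φ = 87.6°.

|H| = 0.04222 (-27.5 dB), φ = 87.6°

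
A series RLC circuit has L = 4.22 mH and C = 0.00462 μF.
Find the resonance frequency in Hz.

Step 1 — Resonance condition Im(Z)=0 gives ω₀ = 1/√(LC).
Step 2 — ω₀ = 1/√(0.00422·4.62e-09) = 2.265e+05 rad/s.
Step 3 — f₀ = ω₀/(2π) = 3.604e+04 Hz.

f₀ = 3.604e+04 Hz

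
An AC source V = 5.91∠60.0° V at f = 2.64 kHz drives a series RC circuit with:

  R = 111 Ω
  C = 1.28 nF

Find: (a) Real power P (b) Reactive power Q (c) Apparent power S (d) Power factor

Step 1 — Angular frequency: ω = 2π·f = 2π·2640 = 1.659e+04 rad/s.
Step 2 — Component impedances:
  R: Z = R = 111 Ω
  C: Z = 1/(jωC) = -j/(ω·C) = 0 - j4.71e+04 Ω
Step 3 — Series combination: Z_total = R + C = 111 - j4.71e+04 Ω = 4.71e+04∠-89.9° Ω.
Step 4 — Source phasor: V = 5.91∠60.0° V = 2.955 + j5.118 V.
Step 5 — Current: I = V / Z = -0.0001085 + j6.3e-05 A = 0.0001255∠149.9° A.
Step 6 — Complex power: S = V·I* = 1.748e-06 - j0.0007416 VA.
Step 7 — Real power: P = Re(S) = 1.748e-06 W.
Step 8 — Reactive power: Q = Im(S) = -0.0007416 VAR.
Step 9 — Apparent power: |S| = 0.0007416 VA.
Step 10 — Power factor: PF = P/|S| = 0.002357 (leading).

(a) P = 1.748e-06 W  (b) Q = -0.0007416 VAR  (c) S = 0.0007416 VA  (d) PF = 0.002357 (leading)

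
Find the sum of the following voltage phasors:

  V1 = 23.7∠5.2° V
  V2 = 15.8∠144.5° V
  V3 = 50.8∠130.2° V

Step 1 — Convert each phasor to rectangular form:
  V1 = 23.7·(cos(5.2°) + j·sin(5.2°)) = 23.6 + j2.148 V
  V2 = 15.8·(cos(144.5°) + j·sin(144.5°)) = -12.86 + j9.175 V
  V3 = 50.8·(cos(130.2°) + j·sin(130.2°)) = -32.79 + j38.8 V
Step 2 — Sum components: V_total = -22.05 + j50.12 V.
Step 3 — Convert to polar: |V_total| = 54.76 V, ∠V_total = 113.7°.

V_total = 54.76∠113.7° V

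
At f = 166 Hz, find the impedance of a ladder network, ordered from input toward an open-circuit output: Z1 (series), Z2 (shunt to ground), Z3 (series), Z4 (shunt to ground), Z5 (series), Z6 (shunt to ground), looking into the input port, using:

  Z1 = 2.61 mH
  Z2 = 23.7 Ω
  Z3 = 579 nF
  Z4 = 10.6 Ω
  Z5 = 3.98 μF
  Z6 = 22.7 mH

Step 1 — Angular frequency: ω = 2π·f = 2π·166 = 1043 rad/s.
Step 2 — Component impedances:
  Z1: Z = jωL = j·1043·0.00261 = 0 + j2.722 Ω
  Z2: Z = R = 23.7 Ω
  Z3: Z = 1/(jωC) = -j/(ω·C) = 0 - j1656 Ω
  Z4: Z = R = 10.6 Ω
  Z5: Z = 1/(jωC) = -j/(ω·C) = 0 - j240.9 Ω
  Z6: Z = jωL = j·1043·0.0227 = 0 + j23.68 Ω
Step 3 — Ladder network (open output): work backward from the far end, alternating series and parallel combinations. Z_in = 23.69 + j2.383 Ω = 23.81∠5.7° Ω.

Z = 23.69 + j2.383 Ω = 23.81∠5.7° Ω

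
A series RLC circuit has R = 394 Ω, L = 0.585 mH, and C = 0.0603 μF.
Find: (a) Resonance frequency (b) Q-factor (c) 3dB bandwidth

Step 1 — Resonance: ω₀ = 1/√(LC) = 1/√(0.000585·6.03e-08) = 1.684e+05 rad/s.
Step 2 — f₀ = ω₀/(2π) = 2.68e+04 Hz.
Step 3 — Series Q: Q = ω₀L/R = 1.684e+05·0.000585/394 = 0.25.
Step 4 — Bandwidth: Δω = ω₀/Q = 6.735e+05 rad/s; BW = Δω/(2π) = 1.072e+05 Hz.

(a) f₀ = 2.68e+04 Hz  (b) Q = 0.25  (c) BW = 1.072e+05 Hz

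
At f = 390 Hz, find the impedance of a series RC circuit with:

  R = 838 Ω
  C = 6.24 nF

Step 1 — Angular frequency: ω = 2π·f = 2π·390 = 2450 rad/s.
Step 2 — Component impedances:
  R: Z = R = 838 Ω
  C: Z = 1/(jωC) = -j/(ω·C) = 0 - j6.54e+04 Ω
Step 3 — Series combination: Z_total = R + C = 838 - j6.54e+04 Ω = 6.54e+04∠-89.3° Ω.

Z = 838 - j6.54e+04 Ω = 6.54e+04∠-89.3° Ω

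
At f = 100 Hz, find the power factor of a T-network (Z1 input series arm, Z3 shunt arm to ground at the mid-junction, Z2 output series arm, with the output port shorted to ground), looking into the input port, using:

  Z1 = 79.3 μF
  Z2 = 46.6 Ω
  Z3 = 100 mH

Step 1 — Angular frequency: ω = 2π·f = 2π·100 = 628.3 rad/s.
Step 2 — Component impedances:
  Z1: Z = 1/(jωC) = -j/(ω·C) = 0 - j20.07 Ω
  Z2: Z = R = 46.6 Ω
  Z3: Z = jωL = j·628.3·0.1 = 0 + j62.83 Ω
Step 3 — With the output port shorted to ground, the output series arm Z2 runs from the junction to ground; the shunt arm Z3 also runs from the junction to ground. They appear in parallel: Z3 || Z2 = 30.06 + j22.3 Ω.
Step 4 — Series with input arm Z1: Z_in = Z1 + (Z3 || Z2) = 30.06 + j2.227 Ω = 30.15∠4.2° Ω.
Step 5 — Power factor: PF = cos(φ) = Re(Z)/|Z| = 30.0633/30.1457 = 0.9973.
Step 6 — Type: Im(Z) = 2.227 ⇒ lagging (phase φ = 4.2°).

PF = 0.9973 (lagging, φ = 4.2°)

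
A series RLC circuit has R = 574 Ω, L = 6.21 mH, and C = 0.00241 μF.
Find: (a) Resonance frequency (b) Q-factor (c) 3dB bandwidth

Step 1 — Resonance: ω₀ = 1/√(LC) = 1/√(0.00621·2.41e-09) = 2.585e+05 rad/s.
Step 2 — f₀ = ω₀/(2π) = 4.114e+04 Hz.
Step 3 — Series Q: Q = ω₀L/R = 2.585e+05·0.00621/574 = 2.797.
Step 4 — Bandwidth: Δω = ω₀/Q = 9.243e+04 rad/s; BW = Δω/(2π) = 1.471e+04 Hz.

(a) f₀ = 4.114e+04 Hz  (b) Q = 2.797  (c) BW = 1.471e+04 Hz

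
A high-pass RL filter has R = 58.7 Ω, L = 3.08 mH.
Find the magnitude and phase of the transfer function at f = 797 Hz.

Step 1 — Angular frequency: ω = 2π·797 = 5008 rad/s.
Step 2 — Transfer function: H(jω) = jωL/(R + jωL).
Step 3 — Numerator jωL = j·15.42; denominator R + jωL = 58.7 + j15.42.
Step 4 — H = 0.06458 + j0.2458.
Step 5 — Magnitude: |H| = 0.2541 (-11.9 dB); phase: φ = 75.3°.

|H| = 0.2541 (-11.9 dB), φ = 75.3°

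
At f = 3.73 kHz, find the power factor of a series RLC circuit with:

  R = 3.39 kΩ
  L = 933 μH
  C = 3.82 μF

Step 1 — Angular frequency: ω = 2π·f = 2π·3730 = 2.344e+04 rad/s.
Step 2 — Component impedances:
  R: Z = R = 3390 Ω
  L: Z = jωL = j·2.344e+04·0.000933 = 0 + j21.87 Ω
  C: Z = 1/(jωC) = -j/(ω·C) = 0 - j11.17 Ω
Step 3 — Series combination: Z_total = R + L + C = 3390 + j10.7 Ω = 3390∠0.2° Ω.
Step 4 — Power factor: PF = cos(φ) = Re(Z)/|Z| = 3390/3390 = 1.
Step 5 — Type: Im(Z) = 10.7 ⇒ lagging (phase φ = 0.2°).

PF = 1 (lagging, φ = 0.2°)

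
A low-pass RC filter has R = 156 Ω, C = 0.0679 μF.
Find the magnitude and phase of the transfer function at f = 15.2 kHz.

Step 1 — Angular frequency: ω = 2π·1.52e+04 = 9.55e+04 rad/s.
Step 2 — Transfer function: H(jω) = 1/(1 + jωRC).
Step 3 — Denominator: 1 + jωRC = 1 + j·9.55e+04·156·6.79e-08 = 1 + j1.012.
Step 4 — H = 0.4942 - j0.5.
Step 5 — Magnitude: |H| = 0.703 (-3.1 dB); phase: φ = -45.3°.

|H| = 0.703 (-3.1 dB), φ = -45.3°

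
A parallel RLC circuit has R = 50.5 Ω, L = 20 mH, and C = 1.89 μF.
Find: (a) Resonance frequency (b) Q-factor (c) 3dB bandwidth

Step 1 — Resonance: ω₀ = 1/√(LC) = 1/√(0.02·1.89e-06) = 5143 rad/s.
Step 2 — f₀ = ω₀/(2π) = 818.6 Hz.
Step 3 — Parallel Q: Q = R/(ω₀L) = 50.5/(5143·0.02) = 0.4909.
Step 4 — Bandwidth: Δω = ω₀/Q = 1.048e+04 rad/s; BW = Δω/(2π) = 1668 Hz.

(a) f₀ = 818.6 Hz  (b) Q = 0.4909  (c) BW = 1668 Hz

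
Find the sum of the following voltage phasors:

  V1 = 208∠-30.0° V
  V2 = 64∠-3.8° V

Step 1 — Convert each phasor to rectangular form:
  V1 = 208·(cos(-30.0°) + j·sin(-30.0°)) = 180.1 - j104 V
  V2 = 64·(cos(-3.8°) + j·sin(-3.8°)) = 63.86 - j4.242 V
Step 2 — Sum components: V_total = 244 - j108.2 V.
Step 3 — Convert to polar: |V_total| = 266.9 V, ∠V_total = -23.9°.

V_total = 266.9∠-23.9° V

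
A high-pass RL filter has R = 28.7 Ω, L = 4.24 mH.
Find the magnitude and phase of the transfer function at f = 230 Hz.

Step 1 — Angular frequency: ω = 2π·230 = 1445 rad/s.
Step 2 — Transfer function: H(jω) = jωL/(R + jωL).
Step 3 — Numerator jωL = j·6.127; denominator R + jωL = 28.7 + j6.127.
Step 4 — H = 0.04359 + j0.2042.
Step 5 — Magnitude: |H| = 0.2088 (-13.6 dB); phase: φ = 77.9°.

|H| = 0.2088 (-13.6 dB), φ = 77.9°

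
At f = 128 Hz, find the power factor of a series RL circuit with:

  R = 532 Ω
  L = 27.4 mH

Step 1 — Angular frequency: ω = 2π·f = 2π·128 = 804.2 rad/s.
Step 2 — Component impedances:
  R: Z = R = 532 Ω
  L: Z = jωL = j·804.2·0.0274 = 0 + j22.04 Ω
Step 3 — Series combination: Z_total = R + L = 532 + j22.04 Ω = 532.5∠2.4° Ω.
Step 4 — Power factor: PF = cos(φ) = Re(Z)/|Z| = 532/532.5 = 0.9991.
Step 5 — Type: Im(Z) = 22.04 ⇒ lagging (phase φ = 2.4°).

PF = 0.9991 (lagging, φ = 2.4°)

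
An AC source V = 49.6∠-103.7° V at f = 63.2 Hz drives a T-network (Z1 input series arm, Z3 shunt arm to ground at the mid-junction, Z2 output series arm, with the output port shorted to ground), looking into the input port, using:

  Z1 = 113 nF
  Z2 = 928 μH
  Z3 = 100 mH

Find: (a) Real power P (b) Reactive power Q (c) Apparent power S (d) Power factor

Step 1 — Angular frequency: ω = 2π·f = 2π·63.2 = 397.1 rad/s.
Step 2 — Component impedances:
  Z1: Z = 1/(jωC) = -j/(ω·C) = 0 - j2.229e+04 Ω
  Z2: Z = jωL = j·397.1·0.000928 = 0 + j0.3685 Ω
  Z3: Z = jωL = j·397.1·0.1 = 0 + j39.71 Ω
Step 3 — With the output port shorted to ground, the output series arm Z2 runs from the junction to ground; the shunt arm Z3 also runs from the junction to ground. They appear in parallel: Z3 || Z2 = 0 + j0.3651 Ω.
Step 4 — Series with input arm Z1: Z_in = Z1 + (Z3 || Z2) = 0 - j2.229e+04 Ω = 2.229e+04∠-90.0° Ω.
Step 5 — Source phasor: V = 49.6∠-103.7° V = -11.75 - j48.19 V.
Step 6 — Current: I = V / Z = 0.002162 - j0.0005271 A = 0.002226∠-13.7° A.
Step 7 — Complex power: S = V·I* = 0 - j0.1104 VA.
Step 8 — Real power: P = Re(S) = 0 W.
Step 9 — Reactive power: Q = Im(S) = -0.1104 VAR.
Step 10 — Apparent power: |S| = 0.1104 VA.
Step 11 — Power factor: PF = P/|S| = 0 (leading).

(a) P = 0 W  (b) Q = -0.1104 VAR  (c) S = 0.1104 VA  (d) PF = 0 (leading)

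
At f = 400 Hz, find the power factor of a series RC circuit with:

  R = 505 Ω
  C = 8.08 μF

Step 1 — Angular frequency: ω = 2π·f = 2π·400 = 2513 rad/s.
Step 2 — Component impedances:
  R: Z = R = 505 Ω
  C: Z = 1/(jωC) = -j/(ω·C) = 0 - j49.24 Ω
Step 3 — Series combination: Z_total = R + C = 505 - j49.24 Ω = 507.4∠-5.6° Ω.
Step 4 — Power factor: PF = cos(φ) = Re(Z)/|Z| = 505/507.4 = 0.9953.
Step 5 — Type: Im(Z) = -49.24 ⇒ leading (phase φ = -5.6°).

PF = 0.9953 (leading, φ = -5.6°)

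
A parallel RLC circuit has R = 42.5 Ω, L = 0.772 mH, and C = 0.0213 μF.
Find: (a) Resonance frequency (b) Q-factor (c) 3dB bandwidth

Step 1 — Resonance: ω₀ = 1/√(LC) = 1/√(0.000772·2.13e-08) = 2.466e+05 rad/s.
Step 2 — f₀ = ω₀/(2π) = 3.925e+04 Hz.
Step 3 — Parallel Q: Q = R/(ω₀L) = 42.5/(2.466e+05·0.000772) = 0.2232.
Step 4 — Bandwidth: Δω = ω₀/Q = 1.105e+06 rad/s; BW = Δω/(2π) = 1.758e+05 Hz.

(a) f₀ = 3.925e+04 Hz  (b) Q = 0.2232  (c) BW = 1.758e+05 Hz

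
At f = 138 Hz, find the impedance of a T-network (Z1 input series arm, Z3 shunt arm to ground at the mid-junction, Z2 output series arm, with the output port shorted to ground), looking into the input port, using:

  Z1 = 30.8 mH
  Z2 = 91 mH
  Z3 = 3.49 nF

Step 1 — Angular frequency: ω = 2π·f = 2π·138 = 867.1 rad/s.
Step 2 — Component impedances:
  Z1: Z = jωL = j·867.1·0.0308 = 0 + j26.71 Ω
  Z2: Z = jωL = j·867.1·0.091 = 0 + j78.9 Ω
  Z3: Z = 1/(jωC) = -j/(ω·C) = 0 - j3.305e+05 Ω
Step 3 — With the output port shorted to ground, the output series arm Z2 runs from the junction to ground; the shunt arm Z3 also runs from the junction to ground. They appear in parallel: Z3 || Z2 = 0 + j78.92 Ω.
Step 4 — Series with input arm Z1: Z_in = Z1 + (Z3 || Z2) = 0 + j105.6 Ω = 105.6∠90.0° Ω.

Z = 0 + j105.6 Ω = 105.6∠90.0° Ω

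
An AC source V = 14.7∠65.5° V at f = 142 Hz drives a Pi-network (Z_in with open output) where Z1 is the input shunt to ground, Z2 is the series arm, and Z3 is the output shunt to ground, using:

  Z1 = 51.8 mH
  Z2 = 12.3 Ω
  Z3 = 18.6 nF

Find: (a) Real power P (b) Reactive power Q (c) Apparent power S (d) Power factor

Step 1 — Angular frequency: ω = 2π·f = 2π·142 = 892.2 rad/s.
Step 2 — Component impedances:
  Z1: Z = jωL = j·892.2·0.0518 = 0 + j46.22 Ω
  Z2: Z = R = 12.3 Ω
  Z3: Z = 1/(jωC) = -j/(ω·C) = 0 - j6.026e+04 Ω
Step 3 — With open output, the series arm Z2 and the output shunt Z3 appear in series to ground: Z2 + Z3 = 12.3 - j6.026e+04 Ω.
Step 4 — Parallel with input shunt Z1: Z_in = Z1 || (Z2 + Z3) = 7.247e-06 + j46.25 Ω = 46.25∠90.0° Ω.
Step 5 — Source phasor: V = 14.7∠65.5° V = 6.096 + j13.38 V.
Step 6 — Current: I = V / Z = 0.2892 - j0.1318 A = 0.3178∠-24.5° A.
Step 7 — Complex power: S = V·I* = 7.32e-07 + j4.672 VA.
Step 8 — Real power: P = Re(S) = 7.32e-07 W.
Step 9 — Reactive power: Q = Im(S) = 4.672 VAR.
Step 10 — Apparent power: |S| = 4.672 VA.
Step 11 — Power factor: PF = P/|S| = 1.567e-07 (lagging).

(a) P = 7.32e-07 W  (b) Q = 4.672 VAR  (c) S = 4.672 VA  (d) PF = 1.567e-07 (lagging)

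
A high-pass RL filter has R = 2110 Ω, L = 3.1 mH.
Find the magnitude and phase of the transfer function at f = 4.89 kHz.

Step 1 — Angular frequency: ω = 2π·4890 = 3.072e+04 rad/s.
Step 2 — Transfer function: H(jω) = jωL/(R + jωL).
Step 3 — Numerator jωL = j·95.25; denominator R + jωL = 2110 + j95.25.
Step 4 — H = 0.002034 + j0.04505.
Step 5 — Magnitude: |H| = 0.04509 (-26.9 dB); phase: φ = 87.4°.

|H| = 0.04509 (-26.9 dB), φ = 87.4°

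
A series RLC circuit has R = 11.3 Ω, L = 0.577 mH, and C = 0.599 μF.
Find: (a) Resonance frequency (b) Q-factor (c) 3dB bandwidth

Step 1 — Resonance condition Im(Z)=0 gives ω₀ = 1/√(LC).
Step 2 — ω₀ = 1/√(0.000577·5.99e-07) = 5.379e+04 rad/s.
Step 3 — f₀ = ω₀/(2π) = 8561 Hz.
Step 4 — Series Q: Q = ω₀L/R = 5.379e+04·0.000577/11.3 = 2.747.
Step 5 — 3dB bandwidth: Δω = ω₀/Q = 1.958e+04 rad/s; BW = Δω/(2π) = 3117 Hz.

(a) f₀ = 8561 Hz  (b) Q = 2.747  (c) BW = 3117 Hz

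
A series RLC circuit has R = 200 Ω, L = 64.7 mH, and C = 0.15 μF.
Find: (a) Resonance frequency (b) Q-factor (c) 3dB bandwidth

Step 1 — Resonance: ω₀ = 1/√(LC) = 1/√(0.0647·1.5e-07) = 1.015e+04 rad/s.
Step 2 — f₀ = ω₀/(2π) = 1616 Hz.
Step 3 — Series Q: Q = ω₀L/R = 1.015e+04·0.0647/200 = 3.284.
Step 4 — Bandwidth: Δω = ω₀/Q = 3091 rad/s; BW = Δω/(2π) = 492 Hz.

(a) f₀ = 1616 Hz  (b) Q = 3.284  (c) BW = 492 Hz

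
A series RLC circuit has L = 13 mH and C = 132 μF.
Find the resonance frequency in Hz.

Step 1 — Resonance condition Im(Z)=0 gives ω₀ = 1/√(LC).
Step 2 — ω₀ = 1/√(0.013·0.000132) = 763.4 rad/s.
Step 3 — f₀ = ω₀/(2π) = 121.5 Hz.

f₀ = 121.5 Hz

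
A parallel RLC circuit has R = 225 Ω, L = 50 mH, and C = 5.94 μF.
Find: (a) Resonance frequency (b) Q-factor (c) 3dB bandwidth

Step 1 — Resonance: ω₀ = 1/√(LC) = 1/√(0.05·5.94e-06) = 1835 rad/s.
Step 2 — f₀ = ω₀/(2π) = 292 Hz.
Step 3 — Parallel Q: Q = R/(ω₀L) = 225/(1835·0.05) = 2.452.
Step 4 — Bandwidth: Δω = ω₀/Q = 748.2 rad/s; BW = Δω/(2π) = 119.1 Hz.

(a) f₀ = 292 Hz  (b) Q = 2.452  (c) BW = 119.1 Hz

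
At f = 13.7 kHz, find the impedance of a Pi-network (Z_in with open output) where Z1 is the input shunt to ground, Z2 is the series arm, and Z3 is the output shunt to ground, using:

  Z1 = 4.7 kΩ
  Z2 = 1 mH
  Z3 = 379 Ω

Step 1 — Angular frequency: ω = 2π·f = 2π·1.37e+04 = 8.608e+04 rad/s.
Step 2 — Component impedances:
  Z1: Z = R = 4700 Ω
  Z2: Z = jωL = j·8.608e+04·0.001 = 0 + j86.08 Ω
  Z3: Z = R = 379 Ω
Step 3 — With open output, the series arm Z2 and the output shunt Z3 appear in series to ground: Z2 + Z3 = 379 + j86.08 Ω.
Step 4 — Parallel with input shunt Z1: Z_in = Z1 || (Z2 + Z3) = 352 + j73.69 Ω = 359.6∠11.8° Ω.

Z = 352 + j73.69 Ω = 359.6∠11.8° Ω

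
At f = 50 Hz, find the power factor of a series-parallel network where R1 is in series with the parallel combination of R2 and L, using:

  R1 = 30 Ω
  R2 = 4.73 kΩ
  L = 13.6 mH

Step 1 — Angular frequency: ω = 2π·f = 2π·50 = 314.2 rad/s.
Step 2 — Component impedances:
  R1: Z = R = 30 Ω
  R2: Z = R = 4730 Ω
  L: Z = jωL = j·314.2·0.0136 = 0 + j4.273 Ω
Step 3 — Parallel branch: R2 || L = 1/(1/R2 + 1/L) = 0.003859 + j4.273 Ω.
Step 4 — Series with R1: Z_total = R1 + (R2 || L) = 30 + j4.273 Ω = 30.31∠8.1° Ω.
Step 5 — Power factor: PF = cos(φ) = Re(Z)/|Z| = 30.004/30.307 = 0.99.
Step 6 — Type: Im(Z) = 4.273 ⇒ lagging (phase φ = 8.1°).

PF = 0.99 (lagging, φ = 8.1°)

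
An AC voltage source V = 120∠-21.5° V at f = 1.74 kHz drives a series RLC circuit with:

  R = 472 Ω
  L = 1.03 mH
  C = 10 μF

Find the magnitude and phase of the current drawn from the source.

Step 1 — Angular frequency: ω = 2π·f = 2π·1740 = 1.093e+04 rad/s.
Step 2 — Component impedances:
  R: Z = R = 472 Ω
  L: Z = jωL = j·1.093e+04·0.00103 = 0 + j11.26 Ω
  C: Z = 1/(jωC) = -j/(ω·C) = 0 - j9.147 Ω
Step 3 — Series combination: Z_total = R + L + C = 472 + j2.114 Ω = 472∠0.3° Ω.
Step 4 — Source phasor: V = 120∠-21.5° V = 111.7 - j43.98 V.
Step 5 — Ohm's law: I = V / Z_total = (111.7 - j43.98) / (472 + j2.114) = 0.2361 - j0.09424 A.
Step 6 — Convert to polar: |I| = 0.2542 A, ∠I = -21.8°.

I = 0.2542∠-21.8° A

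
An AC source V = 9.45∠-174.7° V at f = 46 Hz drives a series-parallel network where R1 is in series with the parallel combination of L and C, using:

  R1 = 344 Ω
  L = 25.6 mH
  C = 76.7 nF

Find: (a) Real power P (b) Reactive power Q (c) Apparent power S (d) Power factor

Step 1 — Angular frequency: ω = 2π·f = 2π·46 = 289 rad/s.
Step 2 — Component impedances:
  R1: Z = R = 344 Ω
  L: Z = jωL = j·289·0.0256 = 0 + j7.399 Ω
  C: Z = 1/(jωC) = -j/(ω·C) = 0 - j4.511e+04 Ω
Step 3 — Parallel branch: L || C = 1/(1/L + 1/C) = 0 + j7.4 Ω.
Step 4 — Series with R1: Z_total = R1 + (L || C) = 344 + j7.4 Ω = 344.1∠1.2° Ω.
Step 5 — Source phasor: V = 9.45∠-174.7° V = -9.41 - j0.8729 V.
Step 6 — Current: I = V / Z = -0.0274 - j0.001948 A = 0.02746∠-175.9° A.
Step 7 — Complex power: S = V·I* = 0.2595 + j0.005582 VA.
Step 8 — Real power: P = Re(S) = 0.2595 W.
Step 9 — Reactive power: Q = Im(S) = 0.005582 VAR.
Step 10 — Apparent power: |S| = 0.2595 VA.
Step 11 — Power factor: PF = P/|S| = 0.9998 (lagging).

(a) P = 0.2595 W  (b) Q = 0.005582 VAR  (c) S = 0.2595 VA  (d) PF = 0.9998 (lagging)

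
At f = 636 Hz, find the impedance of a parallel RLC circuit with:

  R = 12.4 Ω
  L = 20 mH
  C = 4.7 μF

Step 1 — Angular frequency: ω = 2π·f = 2π·636 = 3996 rad/s.
Step 2 — Component impedances:
  R: Z = R = 12.4 Ω
  L: Z = jωL = j·3996·0.02 = 0 + j79.92 Ω
  C: Z = 1/(jωC) = -j/(ω·C) = 0 - j53.24 Ω
Step 3 — Parallel combination: 1/Z_total = 1/R + 1/L + 1/C; Z_total = 12.33 - j0.9582 Ω = 12.36∠-4.4° Ω.

Z = 12.33 - j0.9582 Ω = 12.36∠-4.4° Ω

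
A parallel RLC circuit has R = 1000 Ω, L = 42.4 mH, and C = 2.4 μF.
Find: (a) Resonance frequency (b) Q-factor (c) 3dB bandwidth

Step 1 — Resonance: ω₀ = 1/√(LC) = 1/√(0.0424·2.4e-06) = 3135 rad/s.
Step 2 — f₀ = ω₀/(2π) = 498.9 Hz.
Step 3 — Parallel Q: Q = R/(ω₀L) = 1000/(3135·0.0424) = 7.524.
Step 4 — Bandwidth: Δω = ω₀/Q = 416.7 rad/s; BW = Δω/(2π) = 66.31 Hz.

(a) f₀ = 498.9 Hz  (b) Q = 7.524  (c) BW = 66.31 Hz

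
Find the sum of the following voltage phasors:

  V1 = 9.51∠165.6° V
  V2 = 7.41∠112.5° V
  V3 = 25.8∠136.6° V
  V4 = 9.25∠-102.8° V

Step 1 — Convert each phasor to rectangular form:
  V1 = 9.51·(cos(165.6°) + j·sin(165.6°)) = -9.211 + j2.365 V
  V2 = 7.41·(cos(112.5°) + j·sin(112.5°)) = -2.836 + j6.846 V
  V3 = 25.8·(cos(136.6°) + j·sin(136.6°)) = -18.75 + j17.73 V
  V4 = 9.25·(cos(-102.8°) + j·sin(-102.8°)) = -2.049 - j9.02 V
Step 2 — Sum components: V_total = -32.84 + j17.92 V.
Step 3 — Convert to polar: |V_total| = 37.41 V, ∠V_total = 151.4°.

V_total = 37.41∠151.4° V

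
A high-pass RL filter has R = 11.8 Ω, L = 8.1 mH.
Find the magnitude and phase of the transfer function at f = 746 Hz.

Step 1 — Angular frequency: ω = 2π·746 = 4687 rad/s.
Step 2 — Transfer function: H(jω) = jωL/(R + jωL).
Step 3 — Numerator jωL = j·37.97; denominator R + jωL = 11.8 + j37.97.
Step 4 — H = 0.9119 + j0.2834.
Step 5 — Magnitude: |H| = 0.9549 (-0.4 dB); phase: φ = 17.3°.

|H| = 0.9549 (-0.4 dB), φ = 17.3°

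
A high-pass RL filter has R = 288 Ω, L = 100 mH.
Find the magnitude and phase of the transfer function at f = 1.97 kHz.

Step 1 — Angular frequency: ω = 2π·1970 = 1.238e+04 rad/s.
Step 2 — Transfer function: H(jω) = jωL/(R + jωL).
Step 3 — Numerator jωL = j·1238; denominator R + jωL = 288 + j1238.
Step 4 — H = 0.9486 + j0.2207.
Step 5 — Magnitude: |H| = 0.974 (-0.2 dB); phase: φ = 13.1°.

|H| = 0.974 (-0.2 dB), φ = 13.1°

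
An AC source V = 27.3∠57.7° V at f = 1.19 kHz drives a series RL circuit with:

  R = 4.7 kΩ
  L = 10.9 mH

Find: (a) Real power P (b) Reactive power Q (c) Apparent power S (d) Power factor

Step 1 — Angular frequency: ω = 2π·f = 2π·1190 = 7477 rad/s.
Step 2 — Component impedances:
  R: Z = R = 4700 Ω
  L: Z = jωL = j·7477·0.0109 = 0 + j81.5 Ω
Step 3 — Series combination: Z_total = R + L = 4700 + j81.5 Ω = 4701∠1.0° Ω.
Step 4 — Source phasor: V = 27.3∠57.7° V = 14.59 + j23.08 V.
Step 5 — Current: I = V / Z = 0.003188 + j0.004854 A = 0.005808∠56.7° A.
Step 6 — Complex power: S = V·I* = 0.1585 + j0.002749 VA.
Step 7 — Real power: P = Re(S) = 0.1585 W.
Step 8 — Reactive power: Q = Im(S) = 0.002749 VAR.
Step 9 — Apparent power: |S| = 0.1585 VA.
Step 10 — Power factor: PF = P/|S| = 0.9998 (lagging).

(a) P = 0.1585 W  (b) Q = 0.002749 VAR  (c) S = 0.1585 VA  (d) PF = 0.9998 (lagging)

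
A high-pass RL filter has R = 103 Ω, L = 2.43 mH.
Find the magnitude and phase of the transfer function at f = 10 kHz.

Step 1 — Angular frequency: ω = 2π·1e+04 = 6.283e+04 rad/s.
Step 2 — Transfer function: H(jω) = jωL/(R + jωL).
Step 3 — Numerator jωL = j·152.7; denominator R + jωL = 103 + j152.7.
Step 4 — H = 0.6872 + j0.4636.
Step 5 — Magnitude: |H| = 0.829 (-1.6 dB); phase: φ = 34.0°.

|H| = 0.829 (-1.6 dB), φ = 34.0°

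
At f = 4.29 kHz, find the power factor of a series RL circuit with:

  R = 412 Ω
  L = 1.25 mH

Step 1 — Angular frequency: ω = 2π·f = 2π·4290 = 2.695e+04 rad/s.
Step 2 — Component impedances:
  R: Z = R = 412 Ω
  L: Z = jωL = j·2.695e+04·0.00125 = 0 + j33.69 Ω
Step 3 — Series combination: Z_total = R + L = 412 + j33.69 Ω = 413.4∠4.7° Ω.
Step 4 — Power factor: PF = cos(φ) = Re(Z)/|Z| = 412/413.38 = 0.9967.
Step 5 — Type: Im(Z) = 33.69 ⇒ lagging (phase φ = 4.7°).

PF = 0.9967 (lagging, φ = 4.7°)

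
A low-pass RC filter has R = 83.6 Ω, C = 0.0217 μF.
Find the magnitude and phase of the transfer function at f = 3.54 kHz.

Step 1 — Angular frequency: ω = 2π·3540 = 2.224e+04 rad/s.
Step 2 — Transfer function: H(jω) = 1/(1 + jωRC).
Step 3 — Denominator: 1 + jωRC = 1 + j·2.224e+04·83.6·2.17e-08 = 1 + j0.04035.
Step 4 — H = 0.9984 - j0.04028.
Step 5 — Magnitude: |H| = 0.9992 (-0.0 dB); phase: φ = -2.3°.

|H| = 0.9992 (-0.0 dB), φ = -2.3°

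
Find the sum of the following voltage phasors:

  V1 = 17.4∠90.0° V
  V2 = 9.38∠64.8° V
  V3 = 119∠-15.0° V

Step 1 — Convert each phasor to rectangular form:
  V1 = 17.4·(cos(90.0°) + j·sin(90.0°)) = 0 + j17.4 V
  V2 = 9.38·(cos(64.8°) + j·sin(64.8°)) = 3.994 + j8.487 V
  V3 = 119·(cos(-15.0°) + j·sin(-15.0°)) = 114.9 - j30.8 V
Step 2 — Sum components: V_total = 118.9 - j4.912 V.
Step 3 — Convert to polar: |V_total| = 119 V, ∠V_total = -2.4°.

V_total = 119∠-2.4° V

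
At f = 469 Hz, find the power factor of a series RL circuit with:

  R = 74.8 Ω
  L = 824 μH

Step 1 — Angular frequency: ω = 2π·f = 2π·469 = 2947 rad/s.
Step 2 — Component impedances:
  R: Z = R = 74.8 Ω
  L: Z = jωL = j·2947·0.000824 = 0 + j2.428 Ω
Step 3 — Series combination: Z_total = R + L = 74.8 + j2.428 Ω = 74.84∠1.9° Ω.
Step 4 — Power factor: PF = cos(φ) = Re(Z)/|Z| = 74.8/74.84 = 0.9995.
Step 5 — Type: Im(Z) = 2.428 ⇒ lagging (phase φ = 1.9°).

PF = 0.9995 (lagging, φ = 1.9°)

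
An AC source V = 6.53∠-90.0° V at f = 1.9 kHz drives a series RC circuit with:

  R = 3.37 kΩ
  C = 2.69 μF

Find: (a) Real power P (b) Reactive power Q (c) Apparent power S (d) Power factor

Step 1 — Angular frequency: ω = 2π·f = 2π·1900 = 1.194e+04 rad/s.
Step 2 — Component impedances:
  R: Z = R = 3370 Ω
  C: Z = 1/(jωC) = -j/(ω·C) = 0 - j31.14 Ω
Step 3 — Series combination: Z_total = R + C = 3370 - j31.14 Ω = 3370∠-0.5° Ω.
Step 4 — Source phasor: V = 6.53∠-90.0° V = 0 - j6.53 V.
Step 5 — Current: I = V / Z = 1.79e-05 - j0.001938 A = 0.001938∠-89.5° A.
Step 6 — Complex power: S = V·I* = 0.01265 - j0.0001169 VA.
Step 7 — Real power: P = Re(S) = 0.01265 W.
Step 8 — Reactive power: Q = Im(S) = -0.0001169 VAR.
Step 9 — Apparent power: |S| = 0.01265 VA.
Step 10 — Power factor: PF = P/|S| = 1 (leading).

(a) P = 0.01265 W  (b) Q = -0.0001169 VAR  (c) S = 0.01265 VA  (d) PF = 1 (leading)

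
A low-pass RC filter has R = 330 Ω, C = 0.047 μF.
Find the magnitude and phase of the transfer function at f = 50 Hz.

Step 1 — Angular frequency: ω = 2π·50 = 314.2 rad/s.
Step 2 — Transfer function: H(jω) = 1/(1 + jωRC).
Step 3 — Denominator: 1 + jωRC = 1 + j·314.2·330·4.7e-08 = 1 + j0.004873.
Step 4 — H = 1 - j0.004872.
Step 5 — Magnitude: |H| = 1 (-0.0 dB); phase: φ = -0.3°.

|H| = 1 (-0.0 dB), φ = -0.3°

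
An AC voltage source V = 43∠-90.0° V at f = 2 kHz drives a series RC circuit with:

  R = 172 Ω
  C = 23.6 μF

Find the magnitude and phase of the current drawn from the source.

Step 1 — Angular frequency: ω = 2π·f = 2π·2000 = 1.257e+04 rad/s.
Step 2 — Component impedances:
  R: Z = R = 172 Ω
  C: Z = 1/(jωC) = -j/(ω·C) = 0 - j3.372 Ω
Step 3 — Series combination: Z_total = R + C = 172 - j3.372 Ω = 172∠-1.1° Ω.
Step 4 — Source phasor: V = 43∠-90.0° V = 0 - j43 V.
Step 5 — Ohm's law: I = V / Z_total = (0 - j43) / (172 - j3.372) = 0.004899 - j0.2499 A.
Step 6 — Convert to polar: |I| = 0.25 A, ∠I = -88.9°.

I = 0.25∠-88.9° A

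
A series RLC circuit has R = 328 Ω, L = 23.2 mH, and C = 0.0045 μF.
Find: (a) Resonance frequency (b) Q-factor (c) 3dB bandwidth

Step 1 — Resonance: ω₀ = 1/√(LC) = 1/√(0.0232·4.5e-09) = 9.787e+04 rad/s.
Step 2 — f₀ = ω₀/(2π) = 1.558e+04 Hz.
Step 3 — Series Q: Q = ω₀L/R = 9.787e+04·0.0232/328 = 6.923.
Step 4 — Bandwidth: Δω = ω₀/Q = 1.414e+04 rad/s; BW = Δω/(2π) = 2250 Hz.

(a) f₀ = 1.558e+04 Hz  (b) Q = 6.923  (c) BW = 2250 Hz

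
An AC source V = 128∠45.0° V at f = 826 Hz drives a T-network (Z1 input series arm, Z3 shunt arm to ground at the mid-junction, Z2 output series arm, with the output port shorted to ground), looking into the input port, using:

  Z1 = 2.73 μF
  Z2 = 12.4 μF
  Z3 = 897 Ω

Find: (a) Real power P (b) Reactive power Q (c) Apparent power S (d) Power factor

Step 1 — Angular frequency: ω = 2π·f = 2π·826 = 5190 rad/s.
Step 2 — Component impedances:
  Z1: Z = 1/(jωC) = -j/(ω·C) = 0 - j70.58 Ω
  Z2: Z = 1/(jωC) = -j/(ω·C) = 0 - j15.54 Ω
  Z3: Z = R = 897 Ω
Step 3 — With the output port shorted to ground, the output series arm Z2 runs from the junction to ground; the shunt arm Z3 also runs from the junction to ground. They appear in parallel: Z3 || Z2 = 0.2691 - j15.53 Ω.
Step 4 — Series with input arm Z1: Z_in = Z1 + (Z3 || Z2) = 0.2691 - j86.11 Ω = 86.11∠-89.8° Ω.
Step 5 — Source phasor: V = 128∠45.0° V = 90.51 + j90.51 V.
Step 6 — Current: I = V / Z = -1.048 + j1.054 A = 1.486∠134.8° A.
Step 7 — Complex power: S = V·I* = 0.5945 - j190.3 VA.
Step 8 — Real power: P = Re(S) = 0.5945 W.
Step 9 — Reactive power: Q = Im(S) = -190.3 VAR.
Step 10 — Apparent power: |S| = 190.3 VA.
Step 11 — Power factor: PF = P/|S| = 0.003125 (leading).

(a) P = 0.5945 W  (b) Q = -190.3 VAR  (c) S = 190.3 VA  (d) PF = 0.003125 (leading)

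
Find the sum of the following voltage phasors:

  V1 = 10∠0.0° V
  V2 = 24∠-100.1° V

Step 1 — Convert each phasor to rectangular form:
  V1 = 10·(cos(0.0°) + j·sin(0.0°)) = 10 V
  V2 = 24·(cos(-100.1°) + j·sin(-100.1°)) = -4.209 - j23.63 V
Step 2 — Sum components: V_total = 5.791 - j23.63 V.
Step 3 — Convert to polar: |V_total| = 24.33 V, ∠V_total = -76.2°.

V_total = 24.33∠-76.2° V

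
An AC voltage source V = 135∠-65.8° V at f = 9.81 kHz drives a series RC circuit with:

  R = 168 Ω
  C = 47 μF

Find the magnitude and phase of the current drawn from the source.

Step 1 — Angular frequency: ω = 2π·f = 2π·9810 = 6.164e+04 rad/s.
Step 2 — Component impedances:
  R: Z = R = 168 Ω
  C: Z = 1/(jωC) = -j/(ω·C) = 0 - j0.3452 Ω
Step 3 — Series combination: Z_total = R + C = 168 - j0.3452 Ω = 168∠-0.1° Ω.
Step 4 — Source phasor: V = 135∠-65.8° V = 55.34 - j123.1 V.
Step 5 — Ohm's law: I = V / Z_total = (55.34 - j123.1) / (168 - j0.3452) = 0.3309 - j0.7323 A.
Step 6 — Convert to polar: |I| = 0.8036 A, ∠I = -65.7°.

I = 0.8036∠-65.7° A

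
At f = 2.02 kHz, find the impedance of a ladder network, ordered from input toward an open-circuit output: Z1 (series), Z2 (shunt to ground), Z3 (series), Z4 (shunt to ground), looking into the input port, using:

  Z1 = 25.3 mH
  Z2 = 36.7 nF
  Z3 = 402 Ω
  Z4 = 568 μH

Step 1 — Angular frequency: ω = 2π·f = 2π·2020 = 1.269e+04 rad/s.
Step 2 — Component impedances:
  Z1: Z = jωL = j·1.269e+04·0.0253 = 0 + j321.1 Ω
  Z2: Z = 1/(jωC) = -j/(ω·C) = 0 - j2147 Ω
  Z3: Z = R = 402 Ω
  Z4: Z = jωL = j·1.269e+04·0.000568 = 0 + j7.209 Ω
Step 3 — Ladder network (open output): work backward from the far end, alternating series and parallel combinations. Z_in = 390.9 + j254.9 Ω = 466.7∠33.1° Ω.

Z = 390.9 + j254.9 Ω = 466.7∠33.1° Ω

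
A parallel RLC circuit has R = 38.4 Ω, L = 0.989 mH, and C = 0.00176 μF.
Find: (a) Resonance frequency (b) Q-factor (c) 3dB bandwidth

Step 1 — Resonance: ω₀ = 1/√(LC) = 1/√(0.000989·1.76e-09) = 7.58e+05 rad/s.
Step 2 — f₀ = ω₀/(2π) = 1.206e+05 Hz.
Step 3 — Parallel Q: Q = R/(ω₀L) = 38.4/(7.58e+05·0.000989) = 0.05123.
Step 4 — Bandwidth: Δω = ω₀/Q = 1.48e+07 rad/s; BW = Δω/(2π) = 2.355e+06 Hz.

(a) f₀ = 1.206e+05 Hz  (b) Q = 0.05123  (c) BW = 2.355e+06 Hz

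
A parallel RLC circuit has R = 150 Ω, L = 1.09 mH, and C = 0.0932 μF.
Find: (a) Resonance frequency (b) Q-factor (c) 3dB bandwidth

Step 1 — Resonance: ω₀ = 1/√(LC) = 1/√(0.00109·9.32e-08) = 9.922e+04 rad/s.
Step 2 — f₀ = ω₀/(2π) = 1.579e+04 Hz.
Step 3 — Parallel Q: Q = R/(ω₀L) = 150/(9.922e+04·0.00109) = 1.387.
Step 4 — Bandwidth: Δω = ω₀/Q = 7.153e+04 rad/s; BW = Δω/(2π) = 1.138e+04 Hz.

(a) f₀ = 1.579e+04 Hz  (b) Q = 1.387  (c) BW = 1.138e+04 Hz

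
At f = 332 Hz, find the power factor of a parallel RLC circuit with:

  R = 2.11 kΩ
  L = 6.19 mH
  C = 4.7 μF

Step 1 — Angular frequency: ω = 2π·f = 2π·332 = 2086 rad/s.
Step 2 — Component impedances:
  R: Z = R = 2110 Ω
  L: Z = jωL = j·2086·0.00619 = 0 + j12.91 Ω
  C: Z = 1/(jωC) = -j/(ω·C) = 0 - j102 Ω
Step 3 — Parallel combination: 1/Z_total = 1/R + 1/L + 1/C; Z_total = 0.1036 + j14.78 Ω = 14.78∠89.6° Ω.
Step 4 — Power factor: PF = cos(φ) = Re(Z)/|Z| = 0.10358/14.784 = 0.007006.
Step 5 — Type: Im(Z) = 14.78 ⇒ lagging (phase φ = 89.6°).

PF = 0.007006 (lagging, φ = 89.6°)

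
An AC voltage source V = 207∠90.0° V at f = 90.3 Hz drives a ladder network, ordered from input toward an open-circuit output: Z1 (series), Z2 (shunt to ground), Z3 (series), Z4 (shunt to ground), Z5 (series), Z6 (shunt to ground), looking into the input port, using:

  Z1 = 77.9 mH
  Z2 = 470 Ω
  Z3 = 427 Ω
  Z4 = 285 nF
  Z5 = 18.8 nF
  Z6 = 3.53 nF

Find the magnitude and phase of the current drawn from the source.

Step 1 — Angular frequency: ω = 2π·f = 2π·90.3 = 567.4 rad/s.
Step 2 — Component impedances:
  Z1: Z = jωL = j·567.4·0.0779 = 0 + j44.2 Ω
  Z2: Z = R = 470 Ω
  Z3: Z = R = 427 Ω
  Z4: Z = 1/(jωC) = -j/(ω·C) = 0 - j6184 Ω
  Z5: Z = 1/(jωC) = -j/(ω·C) = 0 - j9.375e+04 Ω
  Z6: Z = 1/(jωC) = -j/(ω·C) = 0 - j4.993e+05 Ω
Step 3 — Ladder network (open output): work backward from the far end, alternating series and parallel combinations. Z_in = 464.8 + j8.865 Ω = 464.9∠1.1° Ω.
Step 4 — Source phasor: V = 207∠90.0° V = 0 + j207 V.
Step 5 — Ohm's law: I = V / Z_total = (0 + j207) / (464.8 + j8.865) = 0.00849 + j0.4452 A.
Step 6 — Convert to polar: |I| = 0.4453 A, ∠I = 88.9°.

I = 0.4453∠88.9° A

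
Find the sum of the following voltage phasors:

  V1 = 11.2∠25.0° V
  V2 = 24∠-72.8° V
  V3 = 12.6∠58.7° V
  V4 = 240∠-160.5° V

Step 1 — Convert each phasor to rectangular form:
  V1 = 11.2·(cos(25.0°) + j·sin(25.0°)) = 10.15 + j4.733 V
  V2 = 24·(cos(-72.8°) + j·sin(-72.8°)) = 7.097 - j22.93 V
  V3 = 12.6·(cos(58.7°) + j·sin(58.7°)) = 6.546 + j10.77 V
  V4 = 240·(cos(-160.5°) + j·sin(-160.5°)) = -226.2 - j80.11 V
Step 2 — Sum components: V_total = -202.4 - j87.54 V.
Step 3 — Convert to polar: |V_total| = 220.6 V, ∠V_total = -156.6°.

V_total = 220.6∠-156.6° V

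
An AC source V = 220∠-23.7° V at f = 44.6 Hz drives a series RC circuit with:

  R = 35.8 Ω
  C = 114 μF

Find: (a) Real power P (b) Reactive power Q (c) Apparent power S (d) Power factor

Step 1 — Angular frequency: ω = 2π·f = 2π·44.6 = 280.2 rad/s.
Step 2 — Component impedances:
  R: Z = R = 35.8 Ω
  C: Z = 1/(jωC) = -j/(ω·C) = 0 - j31.3 Ω
Step 3 — Series combination: Z_total = R + C = 35.8 - j31.3 Ω = 47.56∠-41.2° Ω.
Step 4 — Source phasor: V = 220∠-23.7° V = 201.4 - j88.43 V.
Step 5 — Current: I = V / Z = 4.413 + j1.388 A = 4.626∠17.5° A.
Step 6 — Complex power: S = V·I* = 766.2 - j669.9 VA.
Step 7 — Real power: P = Re(S) = 766.2 W.
Step 8 — Reactive power: Q = Im(S) = -669.9 VAR.
Step 9 — Apparent power: |S| = 1018 VA.
Step 10 — Power factor: PF = P/|S| = 0.7528 (leading).

(a) P = 766.2 W  (b) Q = -669.9 VAR  (c) S = 1018 VA  (d) PF = 0.7528 (leading)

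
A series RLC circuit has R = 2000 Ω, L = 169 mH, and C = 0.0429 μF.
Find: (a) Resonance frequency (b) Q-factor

Step 1 — Resonance condition Im(Z)=0 gives ω₀ = 1/√(LC).
Step 2 — ω₀ = 1/√(0.169·4.29e-08) = 1.174e+04 rad/s.
Step 3 — f₀ = ω₀/(2π) = 1869 Hz.
Step 4 — Series Q: Q = ω₀L/R = 1.174e+04·0.169/2000 = 0.9924.

(a) f₀ = 1869 Hz  (b) Q = 0.9924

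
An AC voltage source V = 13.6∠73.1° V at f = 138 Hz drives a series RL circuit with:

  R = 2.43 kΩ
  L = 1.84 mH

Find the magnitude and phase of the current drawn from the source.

Step 1 — Angular frequency: ω = 2π·f = 2π·138 = 867.1 rad/s.
Step 2 — Component impedances:
  R: Z = R = 2430 Ω
  L: Z = jωL = j·867.1·0.00184 = 0 + j1.595 Ω
Step 3 — Series combination: Z_total = R + L = 2430 + j1.595 Ω = 2430∠0.0° Ω.
Step 4 — Source phasor: V = 13.6∠73.1° V = 3.954 + j13.01 V.
Step 5 — Ohm's law: I = V / Z_total = (3.954 + j13.01) / (2430 + j1.595) = 0.00163 + j0.005354 A.
Step 6 — Convert to polar: |I| = 0.005597 A, ∠I = 73.1°.

I = 0.005597∠73.1° A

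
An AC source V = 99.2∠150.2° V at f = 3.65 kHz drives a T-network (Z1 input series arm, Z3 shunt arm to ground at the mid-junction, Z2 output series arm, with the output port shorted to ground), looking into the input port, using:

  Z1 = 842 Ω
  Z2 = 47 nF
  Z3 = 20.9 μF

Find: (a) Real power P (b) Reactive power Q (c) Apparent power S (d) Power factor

Step 1 — Angular frequency: ω = 2π·f = 2π·3650 = 2.293e+04 rad/s.
Step 2 — Component impedances:
  Z1: Z = R = 842 Ω
  Z2: Z = 1/(jωC) = -j/(ω·C) = 0 - j927.7 Ω
  Z3: Z = 1/(jωC) = -j/(ω·C) = 0 - j2.086 Ω
Step 3 — With the output port shorted to ground, the output series arm Z2 runs from the junction to ground; the shunt arm Z3 also runs from the junction to ground. They appear in parallel: Z3 || Z2 = 0 - j2.082 Ω.
Step 4 — Series with input arm Z1: Z_in = Z1 + (Z3 || Z2) = 842 - j2.082 Ω = 842∠-0.1° Ω.
Step 5 — Source phasor: V = 99.2∠150.2° V = -86.08 + j49.3 V.
Step 6 — Current: I = V / Z = -0.1024 + j0.0583 A = 0.1178∠150.3° A.
Step 7 — Complex power: S = V·I* = 11.69 - j0.02889 VA.
Step 8 — Real power: P = Re(S) = 11.69 W.
Step 9 — Reactive power: Q = Im(S) = -0.02889 VAR.
Step 10 — Apparent power: |S| = 11.69 VA.
Step 11 — Power factor: PF = P/|S| = 1 (leading).

(a) P = 11.69 W  (b) Q = -0.02889 VAR  (c) S = 11.69 VA  (d) PF = 1 (leading)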